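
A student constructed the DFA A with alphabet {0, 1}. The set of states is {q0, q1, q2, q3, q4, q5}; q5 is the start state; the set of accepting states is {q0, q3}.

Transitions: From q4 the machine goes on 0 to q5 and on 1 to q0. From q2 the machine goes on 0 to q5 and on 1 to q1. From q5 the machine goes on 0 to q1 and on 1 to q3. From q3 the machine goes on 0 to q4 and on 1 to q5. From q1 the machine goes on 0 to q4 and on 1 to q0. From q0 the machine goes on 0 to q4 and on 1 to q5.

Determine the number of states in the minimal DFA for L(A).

First remove the unreachable states {q2}; 5 states remain.
P0 = {q0,q3} | {q1,q4,q5}.
The partition is now stable with 2 blocks: {q0,q3} | {q1,q4,q5}.

2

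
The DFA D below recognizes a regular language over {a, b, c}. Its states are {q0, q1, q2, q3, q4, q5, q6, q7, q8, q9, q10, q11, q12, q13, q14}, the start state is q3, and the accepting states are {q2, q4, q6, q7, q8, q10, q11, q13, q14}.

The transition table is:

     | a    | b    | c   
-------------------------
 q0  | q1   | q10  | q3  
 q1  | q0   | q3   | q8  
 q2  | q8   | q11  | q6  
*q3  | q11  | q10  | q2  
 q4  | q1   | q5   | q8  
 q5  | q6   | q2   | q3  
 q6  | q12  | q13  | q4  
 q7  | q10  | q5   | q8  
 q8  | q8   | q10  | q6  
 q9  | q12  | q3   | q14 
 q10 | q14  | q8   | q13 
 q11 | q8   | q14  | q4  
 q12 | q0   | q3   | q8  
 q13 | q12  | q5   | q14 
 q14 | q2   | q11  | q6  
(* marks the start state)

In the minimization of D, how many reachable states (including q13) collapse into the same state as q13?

2

First remove the unreachable states {q7,q9}; 13 states remain.
P0 = {q2,q4,q6,q8,q10,q11,q13,q14} | {q0,q1,q3,q5,q12}.
Refine {q2,q4,q6,q8,q10,q11,q13,q14} on symbol a: members go to different blocks, giving {q2,q8,q10,q11,q14} and {q4,q6,q13}.
Split {q0,q1,q3,q5,q12} by δ(·,a) → {q0,q1,q12} and {q3} and {q5}.
Refine {q0,q1,q12} on symbol b: members go to different blocks, giving {q1,q12} and {q0}.
Split {q4,q6,q13} by δ(·,b) → {q4,q13} and {q6}.
Refine {q2,q8,q10,q11,q14} on symbol c: members go to different blocks, giving {q2,q8,q14} and {q10,q11}.
Stable partition: {q2,q8,q14} | {q1,q12} | {q4,q13} | {q3} | {q5} | {q0} | {q6} | {q10,q11} — 8 equivalence classes.
The equivalence class containing q13 is {q4,q13}, of size 2.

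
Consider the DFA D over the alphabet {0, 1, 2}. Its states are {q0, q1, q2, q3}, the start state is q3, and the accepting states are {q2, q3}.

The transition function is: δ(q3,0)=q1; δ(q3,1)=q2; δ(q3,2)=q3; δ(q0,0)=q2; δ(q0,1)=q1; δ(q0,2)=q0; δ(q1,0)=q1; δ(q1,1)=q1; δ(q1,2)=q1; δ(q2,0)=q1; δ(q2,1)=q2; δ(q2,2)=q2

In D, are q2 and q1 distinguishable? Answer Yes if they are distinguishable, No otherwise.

First remove the unreachable states {q0}; 3 states remain.
P0 = {q2,q3} | {q1}.
The partition is now stable with 2 blocks: {q2,q3} | {q1}.
q2 and q1 end up in different blocks, so they are distinguishable. For instance, the string 'ε' is accepted from only q2.

Yes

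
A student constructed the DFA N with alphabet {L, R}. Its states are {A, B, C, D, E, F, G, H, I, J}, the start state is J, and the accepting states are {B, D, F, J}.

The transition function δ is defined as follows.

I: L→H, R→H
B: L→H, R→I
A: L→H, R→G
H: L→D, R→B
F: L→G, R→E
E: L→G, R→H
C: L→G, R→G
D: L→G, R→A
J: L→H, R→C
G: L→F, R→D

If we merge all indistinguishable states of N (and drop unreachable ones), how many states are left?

P0 = {B,D,F,J} | {A,C,E,G,H,I}.
Refine {A,C,E,G,H,I} on symbol L: members go to different blocks, giving {A,C,E,I} and {G,H}.
The partition is now stable with 3 blocks: {B,D,F,J} | {A,C,E,I} | {G,H}.

3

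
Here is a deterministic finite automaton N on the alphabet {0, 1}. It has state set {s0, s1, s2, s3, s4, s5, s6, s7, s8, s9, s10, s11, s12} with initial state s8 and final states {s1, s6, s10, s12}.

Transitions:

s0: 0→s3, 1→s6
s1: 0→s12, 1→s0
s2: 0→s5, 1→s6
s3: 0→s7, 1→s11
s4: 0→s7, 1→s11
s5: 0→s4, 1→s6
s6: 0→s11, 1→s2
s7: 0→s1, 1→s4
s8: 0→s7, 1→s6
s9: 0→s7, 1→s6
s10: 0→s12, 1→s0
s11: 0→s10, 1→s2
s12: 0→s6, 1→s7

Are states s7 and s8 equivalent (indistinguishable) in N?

Reachable states from the start: {s0,s1,s2,s3,s4,s5,s6,s7,s8,s10,s11,s12}. Unreachable: {s9} — drop them.
Start with accepting vs non-accepting: {s1,s6,s10,s12} | {s0,s2,s3,s4,s5,s7,s8,s11}.
Refine {s1,s6,s10,s12} on symbol 0: members go to different blocks, giving {s1,s10,s12} and {s6}.
Refine {s1,s10,s12} on symbol 0: members go to different blocks, giving {s1,s10} and {s12}.
On input 0, block {s0,s2,s3,s4,s5,s7,s8,s11} splits into {s0,s2,s3,s4,s5,s8} and {s7,s11}.
Split {s0,s2,s3,s4,s5,s8} by δ(·,0) → {s0,s2,s5} and {s3,s4,s8}.
On input 0, block {s0,s2,s5} splits into {s0,s5} and {s2}.
On input 1, block {s7,s11} splits into {s7} and {s11}.
On input 1, block {s3,s4,s8} splits into {s3,s4} and {s8}.
No further refinement is possible. Final partition (9 blocks): {s1,s10} | {s0,s5} | {s6} | {s12} | {s7} | {s3,s4} | {s2} | {s11} | {s8}.
s7 and s8 end up in different blocks, so they are distinguishable. For instance, the string '0' is accepted from only s7.

No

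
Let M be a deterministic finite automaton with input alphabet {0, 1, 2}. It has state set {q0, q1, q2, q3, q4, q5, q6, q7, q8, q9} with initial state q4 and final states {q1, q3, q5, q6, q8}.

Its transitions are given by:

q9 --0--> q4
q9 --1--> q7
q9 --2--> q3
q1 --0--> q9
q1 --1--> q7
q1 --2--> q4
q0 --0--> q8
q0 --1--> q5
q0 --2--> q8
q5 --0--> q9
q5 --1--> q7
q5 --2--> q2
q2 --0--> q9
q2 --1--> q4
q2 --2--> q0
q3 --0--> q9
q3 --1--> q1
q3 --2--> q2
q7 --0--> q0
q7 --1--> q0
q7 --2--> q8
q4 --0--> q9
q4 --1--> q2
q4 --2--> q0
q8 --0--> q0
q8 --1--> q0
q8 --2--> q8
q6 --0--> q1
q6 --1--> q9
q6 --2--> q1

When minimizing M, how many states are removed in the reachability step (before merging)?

1

BFS from q4 reaches {q0, q1, q2, q3, q4, q5, q7, q8, q9}; the 1 state(s) q6 are never visited.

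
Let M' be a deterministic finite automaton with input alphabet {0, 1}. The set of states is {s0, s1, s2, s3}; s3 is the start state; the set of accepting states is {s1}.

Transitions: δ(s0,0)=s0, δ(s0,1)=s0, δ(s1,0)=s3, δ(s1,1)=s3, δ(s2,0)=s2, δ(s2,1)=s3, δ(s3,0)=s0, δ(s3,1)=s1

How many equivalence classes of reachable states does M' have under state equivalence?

3

States {s2} cannot be reached from the start state, so discard them.
Start with accepting vs non-accepting: {s1} | {s0,s3}.
Split {s0,s3} by δ(·,1) → {s0} and {s3}.
No further refinement is possible. Final partition (3 blocks): {s1} | {s0} | {s3}.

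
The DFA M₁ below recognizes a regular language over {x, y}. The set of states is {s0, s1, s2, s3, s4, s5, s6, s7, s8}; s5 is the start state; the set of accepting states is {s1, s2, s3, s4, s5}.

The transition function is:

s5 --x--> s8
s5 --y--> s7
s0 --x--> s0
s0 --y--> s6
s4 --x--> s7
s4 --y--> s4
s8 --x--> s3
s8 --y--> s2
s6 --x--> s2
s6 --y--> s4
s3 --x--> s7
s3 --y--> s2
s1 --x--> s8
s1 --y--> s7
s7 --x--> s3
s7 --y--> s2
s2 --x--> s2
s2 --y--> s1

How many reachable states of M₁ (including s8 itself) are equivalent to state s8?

2

First remove the unreachable states {s0,s4,s6}; 6 states remain.
Start with accepting vs non-accepting: {s1,s2,s3,s5} | {s7,s8}.
Refine {s1,s2,s3,s5} on symbol x: members go to different blocks, giving {s1,s3,s5} and {s2}.
Split {s1,s3,s5} by δ(·,y) → {s1,s5} and {s3}.
The partition is now stable with 4 blocks: {s1,s5} | {s7,s8} | {s2} | {s3}.
State s8 belongs to the block {s7,s8}, which has 2 states.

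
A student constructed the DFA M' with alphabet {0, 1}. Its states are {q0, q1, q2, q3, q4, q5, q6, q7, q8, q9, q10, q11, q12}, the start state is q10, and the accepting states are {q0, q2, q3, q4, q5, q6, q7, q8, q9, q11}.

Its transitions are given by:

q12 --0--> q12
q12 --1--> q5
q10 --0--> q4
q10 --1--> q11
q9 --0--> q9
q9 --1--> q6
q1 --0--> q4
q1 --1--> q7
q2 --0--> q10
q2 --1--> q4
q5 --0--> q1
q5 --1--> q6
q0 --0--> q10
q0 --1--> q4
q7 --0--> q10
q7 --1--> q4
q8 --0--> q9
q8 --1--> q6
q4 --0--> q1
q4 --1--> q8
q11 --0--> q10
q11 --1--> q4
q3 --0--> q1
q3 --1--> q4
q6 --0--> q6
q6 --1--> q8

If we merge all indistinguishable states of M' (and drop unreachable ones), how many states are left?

4

Reachable states from the start: {q1,q4,q6,q7,q8,q9,q10,q11}. Unreachable: {q0,q2,q3,q5,q12} — drop them.
P0 = {q4,q6,q7,q8,q9,q11} | {q1,q10}.
On input 0, block {q4,q6,q7,q8,q9,q11} splits into {q4,q7,q11} and {q6,q8,q9}.
Refine {q4,q7,q11} on symbol 1: members go to different blocks, giving {q7,q11} and {q4}.
No further refinement is possible. Final partition (4 blocks): {q7,q11} | {q1,q10} | {q6,q8,q9} | {q4}.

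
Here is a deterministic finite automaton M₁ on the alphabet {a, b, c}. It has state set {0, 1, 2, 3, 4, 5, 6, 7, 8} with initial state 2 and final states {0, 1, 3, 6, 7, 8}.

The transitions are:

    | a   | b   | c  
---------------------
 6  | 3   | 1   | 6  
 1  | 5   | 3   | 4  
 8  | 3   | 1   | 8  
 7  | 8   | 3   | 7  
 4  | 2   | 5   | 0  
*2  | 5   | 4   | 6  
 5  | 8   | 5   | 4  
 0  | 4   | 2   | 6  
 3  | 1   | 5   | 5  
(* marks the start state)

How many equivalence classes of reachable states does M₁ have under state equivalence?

7

First remove the unreachable states {7}; 8 states remain.
Start with accepting vs non-accepting: {0,1,3,6,8} | {2,4,5}.
Split {0,1,3,6,8} by δ(·,a) → {3,6,8} and {0,1}.
Split {3,6,8} by δ(·,a) → {6,8} and {3}.
Refine {2,4,5} on symbol a: members go to different blocks, giving {2,4} and {5}.
On input a, block {2,4} splits into {2} and {4}.
On input a, block {0,1} splits into {0} and {1}.
No further refinement is possible. Final partition (7 blocks): {6,8} | {2} | {0} | {3} | {5} | {4} | {1}.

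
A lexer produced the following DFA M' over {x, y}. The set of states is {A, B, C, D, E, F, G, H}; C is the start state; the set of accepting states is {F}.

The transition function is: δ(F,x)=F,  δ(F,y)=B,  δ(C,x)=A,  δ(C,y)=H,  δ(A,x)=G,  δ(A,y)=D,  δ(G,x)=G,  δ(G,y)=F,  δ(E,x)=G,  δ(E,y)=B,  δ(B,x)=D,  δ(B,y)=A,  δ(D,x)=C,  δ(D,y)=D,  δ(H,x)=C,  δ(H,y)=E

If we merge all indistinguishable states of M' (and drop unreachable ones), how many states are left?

8

Start with accepting vs non-accepting: {F} | {A,B,C,D,E,G,H}.
Split {A,B,C,D,E,G,H} by δ(·,y) → {A,B,C,D,E,H} and {G}.
Split {A,B,C,D,E,H} by δ(·,x) → {B,C,D,H} and {A,E}.
Refine {B,C,D,H} on symbol x: members go to different blocks, giving {B,D,H} and {C}.
Refine {B,D,H} on symbol x: members go to different blocks, giving {D,H} and {B}.
On input y, block {D,H} splits into {D} and {H}.
On input y, block {A,E} splits into {A} and {E}.
Stable partition: {F} | {D} | {G} | {A} | {C} | {B} | {H} | {E} — 8 equivalence classes.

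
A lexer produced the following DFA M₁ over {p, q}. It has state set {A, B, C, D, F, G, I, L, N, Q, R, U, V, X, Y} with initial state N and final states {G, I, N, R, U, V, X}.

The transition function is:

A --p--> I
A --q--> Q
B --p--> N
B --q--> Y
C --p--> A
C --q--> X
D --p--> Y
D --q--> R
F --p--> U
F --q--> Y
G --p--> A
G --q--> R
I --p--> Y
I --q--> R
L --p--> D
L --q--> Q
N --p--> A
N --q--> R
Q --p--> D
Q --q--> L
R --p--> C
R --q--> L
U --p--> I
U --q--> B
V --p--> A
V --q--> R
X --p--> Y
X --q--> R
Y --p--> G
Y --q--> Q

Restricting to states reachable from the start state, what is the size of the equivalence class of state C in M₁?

First remove the unreachable states {B,F,U,V}; 11 states remain.
Initial partition by acceptance: {G,I,N,R,X} | {A,C,D,L,Q,Y}.
On input q, block {G,I,N,R,X} splits into {G,I,N,X} and {R}.
Refine {A,C,D,L,Q,Y} on symbol p: members go to different blocks, giving {C,D,L,Q} and {A,Y}.
Split {C,D,L,Q} by δ(·,p) → {L,Q} and {C,D}.
Split {C,D} by δ(·,q) → {C} and {D}.
No further refinement is possible. Final partition (6 blocks): {G,I,N,X} | {L,Q} | {R} | {A,Y} | {C} | {D}.
State C belongs to the block {C}, which has 1 states.

1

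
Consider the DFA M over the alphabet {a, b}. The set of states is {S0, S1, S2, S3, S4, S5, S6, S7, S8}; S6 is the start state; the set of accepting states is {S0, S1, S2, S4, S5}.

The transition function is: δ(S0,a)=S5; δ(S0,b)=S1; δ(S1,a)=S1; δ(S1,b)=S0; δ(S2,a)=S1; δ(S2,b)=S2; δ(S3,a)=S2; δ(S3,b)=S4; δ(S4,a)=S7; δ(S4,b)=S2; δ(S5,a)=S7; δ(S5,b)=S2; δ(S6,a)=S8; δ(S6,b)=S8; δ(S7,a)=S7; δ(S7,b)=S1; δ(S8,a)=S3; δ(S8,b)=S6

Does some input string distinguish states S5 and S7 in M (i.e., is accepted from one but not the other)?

Yes

Start with accepting vs non-accepting: {S0,S1,S2,S4,S5} | {S3,S6,S7,S8}.
On input a, block {S0,S1,S2,S4,S5} splits into {S0,S1,S2} and {S4,S5}.
Refine {S0,S1,S2} on symbol a: members go to different blocks, giving {S1,S2} and {S0}.
Refine {S1,S2} on symbol b: members go to different blocks, giving {S1} and {S2}.
Split {S3,S6,S7,S8} by δ(·,a) → {S6,S7,S8} and {S3}.
On input a, block {S6,S7,S8} splits into {S6,S7} and {S8}.
Refine {S6,S7} on symbol a: members go to different blocks, giving {S6} and {S7}.
No further refinement is possible. Final partition (8 blocks): {S1} | {S6} | {S4,S5} | {S0} | {S2} | {S3} | {S8} | {S7}.
S5 and S7 end up in different blocks, so they are distinguishable. For instance, the string 'ε' is accepted from only S5.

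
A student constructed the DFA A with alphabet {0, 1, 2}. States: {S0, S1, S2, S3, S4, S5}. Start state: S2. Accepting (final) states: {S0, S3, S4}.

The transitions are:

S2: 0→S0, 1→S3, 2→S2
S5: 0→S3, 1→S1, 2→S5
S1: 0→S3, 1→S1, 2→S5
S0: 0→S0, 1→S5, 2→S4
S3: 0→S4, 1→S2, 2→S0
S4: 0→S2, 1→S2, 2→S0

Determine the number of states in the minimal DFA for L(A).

Every state is reachable, so we keep all 6.
P0 = {S0,S3,S4} | {S1,S2,S5}.
Split {S0,S3,S4} by δ(·,0) → {S0,S3} and {S4}.
Refine {S0,S3} on symbol 0: members go to different blocks, giving {S0} and {S3}.
Split {S1,S2,S5} by δ(·,0) → {S1,S5} and {S2}.
The partition is now stable with 5 blocks: {S0} | {S1,S5} | {S4} | {S3} | {S2}.

5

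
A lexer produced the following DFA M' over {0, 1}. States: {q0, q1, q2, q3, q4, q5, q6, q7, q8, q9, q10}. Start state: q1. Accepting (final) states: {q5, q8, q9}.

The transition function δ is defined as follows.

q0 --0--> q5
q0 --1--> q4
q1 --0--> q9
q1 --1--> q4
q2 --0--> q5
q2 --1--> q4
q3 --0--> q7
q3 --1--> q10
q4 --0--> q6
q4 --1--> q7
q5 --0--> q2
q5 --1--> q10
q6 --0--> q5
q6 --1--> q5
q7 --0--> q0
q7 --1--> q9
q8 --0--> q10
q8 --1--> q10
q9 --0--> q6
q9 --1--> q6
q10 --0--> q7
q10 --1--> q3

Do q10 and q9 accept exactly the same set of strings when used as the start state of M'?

Reachable states from the start: {q0,q1,q2,q3,q4,q5,q6,q7,q9,q10}. Unreachable: {q8} — drop them.
Initial partition by acceptance: {q5,q9} | {q0,q1,q2,q3,q4,q6,q7,q10}.
Split {q0,q1,q2,q3,q4,q6,q7,q10} by δ(·,0) → {q0,q1,q2,q6} and {q3,q4,q7,q10}.
Refine {q5,q9} on symbol 1: members go to different blocks, giving {q5} and {q9}.
On input 0, block {q0,q1,q2,q6} splits into {q0,q2,q6} and {q1}.
On input 1, block {q0,q2,q6} splits into {q0,q2} and {q6}.
Split {q3,q4,q7,q10} by δ(·,0) → {q3,q10} and {q4} and {q7}.
No further refinement is possible. Final partition (8 blocks): {q5} | {q0,q2} | {q3,q10} | {q9} | {q1} | {q6} | {q4} | {q7}.
q10 and q9 end up in different blocks, so they are distinguishable. For instance, the string 'ε' is accepted from only q9.

No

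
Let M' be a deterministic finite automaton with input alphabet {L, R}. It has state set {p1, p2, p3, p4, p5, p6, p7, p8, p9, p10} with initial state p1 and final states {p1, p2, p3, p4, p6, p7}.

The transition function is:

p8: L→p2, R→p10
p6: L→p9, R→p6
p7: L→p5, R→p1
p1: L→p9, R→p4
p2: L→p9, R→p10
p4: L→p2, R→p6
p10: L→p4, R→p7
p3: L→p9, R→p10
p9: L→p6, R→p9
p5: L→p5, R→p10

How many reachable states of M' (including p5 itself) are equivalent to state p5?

States {p3,p8} cannot be reached from the start state, so discard them.
Initial partition by acceptance: {p1,p2,p4,p6,p7} | {p5,p9,p10}.
On input L, block {p1,p2,p4,p6,p7} splits into {p1,p2,p6,p7} and {p4}.
Refine {p1,p2,p6,p7} on symbol R: members go to different blocks, giving {p6,p7} and {p1} and {p2}.
Split {p6,p7} by δ(·,R) → {p6} and {p7}.
On input L, block {p5,p9,p10} splits into {p5} and {p9} and {p10}.
No further refinement is possible. Final partition (8 blocks): {p6} | {p5} | {p4} | {p1} | {p2} | {p7} | {p9} | {p10}.
State p5 belongs to the block {p5}, which has 1 states.

1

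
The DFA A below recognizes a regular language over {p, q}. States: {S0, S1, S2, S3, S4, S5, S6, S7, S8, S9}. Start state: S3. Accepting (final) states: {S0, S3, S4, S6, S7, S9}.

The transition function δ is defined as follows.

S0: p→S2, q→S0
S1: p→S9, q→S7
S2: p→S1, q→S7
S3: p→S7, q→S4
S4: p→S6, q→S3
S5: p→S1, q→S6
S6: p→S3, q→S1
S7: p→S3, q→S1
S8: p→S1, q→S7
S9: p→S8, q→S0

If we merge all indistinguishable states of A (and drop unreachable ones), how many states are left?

Reachable states from the start: {S0,S1,S2,S3,S4,S6,S7,S8,S9}. Unreachable: {S5} — drop them.
Initial partition by acceptance: {S0,S3,S4,S6,S7,S9} | {S1,S2,S8}.
Split {S0,S3,S4,S6,S7,S9} by δ(·,p) → {S3,S4,S6,S7} and {S0,S9}.
Refine {S3,S4,S6,S7} on symbol q: members go to different blocks, giving {S3,S4} and {S6,S7}.
On input p, block {S1,S2,S8} splits into {S2,S8} and {S1}.
The partition is now stable with 5 blocks: {S3,S4} | {S2,S8} | {S0,S9} | {S6,S7} | {S1}.

5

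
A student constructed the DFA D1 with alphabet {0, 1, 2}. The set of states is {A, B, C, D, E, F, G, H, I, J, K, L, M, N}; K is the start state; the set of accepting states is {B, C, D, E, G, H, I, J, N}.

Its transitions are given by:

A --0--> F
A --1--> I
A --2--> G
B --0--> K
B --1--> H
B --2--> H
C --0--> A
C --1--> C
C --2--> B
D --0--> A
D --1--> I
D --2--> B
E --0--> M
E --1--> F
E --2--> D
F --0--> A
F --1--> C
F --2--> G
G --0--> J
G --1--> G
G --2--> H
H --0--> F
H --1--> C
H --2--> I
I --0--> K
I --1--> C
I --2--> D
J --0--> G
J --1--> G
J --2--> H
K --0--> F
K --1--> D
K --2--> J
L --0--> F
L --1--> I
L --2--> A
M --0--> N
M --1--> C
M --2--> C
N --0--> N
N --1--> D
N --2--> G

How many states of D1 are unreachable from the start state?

BFS from K reaches {A, B, C, D, F, G, H, I, J, K}; the 4 state(s) E, L, M, N are never visited.

4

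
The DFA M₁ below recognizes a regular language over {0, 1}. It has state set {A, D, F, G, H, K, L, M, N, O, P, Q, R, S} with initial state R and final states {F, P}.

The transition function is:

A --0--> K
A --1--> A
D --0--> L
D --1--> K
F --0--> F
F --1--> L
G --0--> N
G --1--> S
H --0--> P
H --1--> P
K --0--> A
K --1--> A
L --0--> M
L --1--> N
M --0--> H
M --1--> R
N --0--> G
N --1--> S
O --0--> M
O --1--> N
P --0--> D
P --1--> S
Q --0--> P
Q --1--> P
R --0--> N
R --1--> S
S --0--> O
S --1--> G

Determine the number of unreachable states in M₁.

Starting at R and following transitions, the reachable set is {A, D, G, H, K, L, M, N, O, P, R, S}. That leaves F, Q unreachable — 2 in total.

2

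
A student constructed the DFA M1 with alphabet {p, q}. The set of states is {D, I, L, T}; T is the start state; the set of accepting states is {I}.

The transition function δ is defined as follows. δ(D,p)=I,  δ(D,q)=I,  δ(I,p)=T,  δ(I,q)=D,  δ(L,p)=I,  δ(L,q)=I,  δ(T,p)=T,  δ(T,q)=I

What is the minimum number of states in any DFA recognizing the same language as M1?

States {L} cannot be reached from the start state, so discard them.
Start with accepting vs non-accepting: {I} | {D,T}.
Refine {D,T} on symbol p: members go to different blocks, giving {T} and {D}.
Stable partition: {I} | {T} | {D} — 3 equivalence classes.

3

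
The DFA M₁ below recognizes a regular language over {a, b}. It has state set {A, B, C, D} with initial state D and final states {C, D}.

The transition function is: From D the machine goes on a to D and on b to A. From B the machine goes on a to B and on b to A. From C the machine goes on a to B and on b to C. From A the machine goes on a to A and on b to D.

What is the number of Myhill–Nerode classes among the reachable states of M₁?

2

States {B,C} cannot be reached from the start state, so discard them.
Initial partition by acceptance: {D} | {A}.
No further refinement is possible. Final partition (2 blocks): {D} | {A}.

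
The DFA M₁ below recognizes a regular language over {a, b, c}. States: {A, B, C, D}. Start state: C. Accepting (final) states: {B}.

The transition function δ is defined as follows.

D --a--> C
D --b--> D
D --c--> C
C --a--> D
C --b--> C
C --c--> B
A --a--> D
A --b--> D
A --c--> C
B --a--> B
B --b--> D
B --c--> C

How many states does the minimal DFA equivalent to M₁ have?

3

States {A} cannot be reached from the start state, so discard them.
Initial partition by acceptance: {B} | {C,D}.
Refine {C,D} on symbol c: members go to different blocks, giving {C} and {D}.
No further refinement is possible. Final partition (3 blocks): {B} | {C} | {D}.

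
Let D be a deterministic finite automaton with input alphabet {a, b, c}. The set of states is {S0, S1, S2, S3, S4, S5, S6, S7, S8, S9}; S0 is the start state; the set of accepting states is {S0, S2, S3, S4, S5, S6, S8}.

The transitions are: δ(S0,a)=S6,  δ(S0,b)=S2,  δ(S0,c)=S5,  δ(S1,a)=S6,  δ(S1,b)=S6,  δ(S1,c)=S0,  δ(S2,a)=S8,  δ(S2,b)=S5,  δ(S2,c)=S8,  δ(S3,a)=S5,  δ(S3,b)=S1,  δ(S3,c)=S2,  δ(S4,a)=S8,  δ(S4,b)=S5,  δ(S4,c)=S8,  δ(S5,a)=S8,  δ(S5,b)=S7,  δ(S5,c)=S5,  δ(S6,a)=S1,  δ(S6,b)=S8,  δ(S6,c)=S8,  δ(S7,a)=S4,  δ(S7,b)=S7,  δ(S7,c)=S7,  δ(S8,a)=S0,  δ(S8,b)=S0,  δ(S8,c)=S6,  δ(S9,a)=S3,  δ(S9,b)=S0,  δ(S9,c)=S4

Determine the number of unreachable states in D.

Starting at S0 and following transitions, the reachable set is {S0, S1, S2, S4, S5, S6, S7, S8}. That leaves S3, S9 unreachable — 2 in total.

2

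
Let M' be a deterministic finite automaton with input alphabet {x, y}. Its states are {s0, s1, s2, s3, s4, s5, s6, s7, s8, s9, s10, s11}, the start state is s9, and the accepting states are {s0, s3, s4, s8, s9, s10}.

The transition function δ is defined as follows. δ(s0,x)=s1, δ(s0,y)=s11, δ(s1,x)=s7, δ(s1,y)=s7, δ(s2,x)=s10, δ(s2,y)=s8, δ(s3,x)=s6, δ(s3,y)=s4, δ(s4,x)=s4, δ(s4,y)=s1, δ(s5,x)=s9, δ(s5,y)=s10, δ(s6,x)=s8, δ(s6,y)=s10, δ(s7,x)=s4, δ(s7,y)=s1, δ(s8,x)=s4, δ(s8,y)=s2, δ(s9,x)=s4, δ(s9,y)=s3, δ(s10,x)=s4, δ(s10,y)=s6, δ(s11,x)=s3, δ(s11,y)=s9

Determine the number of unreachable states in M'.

Starting at s9 and following transitions, the reachable set is {s1, s2, s3, s4, s6, s7, s8, s9, s10}. That leaves s0, s5, s11 unreachable — 3 in total.

3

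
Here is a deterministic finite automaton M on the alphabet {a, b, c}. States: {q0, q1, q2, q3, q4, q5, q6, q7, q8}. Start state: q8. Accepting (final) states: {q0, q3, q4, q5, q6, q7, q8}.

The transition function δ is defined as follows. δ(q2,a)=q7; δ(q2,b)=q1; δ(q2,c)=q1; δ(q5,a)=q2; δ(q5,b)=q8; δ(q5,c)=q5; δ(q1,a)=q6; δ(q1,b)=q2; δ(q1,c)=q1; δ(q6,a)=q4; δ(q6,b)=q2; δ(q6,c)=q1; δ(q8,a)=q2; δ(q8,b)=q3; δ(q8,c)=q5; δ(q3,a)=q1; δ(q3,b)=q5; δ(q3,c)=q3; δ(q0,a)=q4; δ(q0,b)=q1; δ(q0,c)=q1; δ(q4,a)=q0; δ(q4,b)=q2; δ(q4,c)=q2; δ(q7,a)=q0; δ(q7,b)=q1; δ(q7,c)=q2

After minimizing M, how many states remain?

3

Initial partition by acceptance: {q0,q3,q4,q5,q6,q7,q8} | {q1,q2}.
Refine {q0,q3,q4,q5,q6,q7,q8} on symbol a: members go to different blocks, giving {q0,q4,q6,q7} and {q3,q5,q8}.
Stable partition: {q0,q4,q6,q7} | {q1,q2} | {q3,q5,q8} — 3 equivalence classes.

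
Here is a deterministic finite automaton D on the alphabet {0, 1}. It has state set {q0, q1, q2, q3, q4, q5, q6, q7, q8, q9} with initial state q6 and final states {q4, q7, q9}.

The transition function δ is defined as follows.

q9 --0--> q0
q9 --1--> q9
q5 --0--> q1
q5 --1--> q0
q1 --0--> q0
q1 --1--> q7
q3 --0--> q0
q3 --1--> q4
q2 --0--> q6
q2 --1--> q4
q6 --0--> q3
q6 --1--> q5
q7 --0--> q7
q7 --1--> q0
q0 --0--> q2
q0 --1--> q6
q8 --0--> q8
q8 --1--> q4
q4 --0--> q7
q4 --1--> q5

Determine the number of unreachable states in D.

Starting at q6 and following transitions, the reachable set is {q0, q1, q2, q3, q4, q5, q6, q7}. That leaves q8, q9 unreachable — 2 in total.

2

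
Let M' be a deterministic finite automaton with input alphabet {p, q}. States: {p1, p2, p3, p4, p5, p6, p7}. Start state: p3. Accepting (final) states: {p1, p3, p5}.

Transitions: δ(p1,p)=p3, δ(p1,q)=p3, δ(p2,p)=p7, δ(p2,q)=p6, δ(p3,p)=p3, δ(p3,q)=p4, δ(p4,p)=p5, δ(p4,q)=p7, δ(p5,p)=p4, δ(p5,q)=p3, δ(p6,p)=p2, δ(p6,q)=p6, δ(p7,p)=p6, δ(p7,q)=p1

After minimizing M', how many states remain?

Every state is reachable, so we keep all 7.
P0 = {p1,p3,p5} | {p2,p4,p6,p7}.
Split {p1,p3,p5} by δ(·,p) → {p1,p3} and {p5}.
On input q, block {p1,p3} splits into {p1} and {p3}.
On input p, block {p2,p4,p6,p7} splits into {p2,p6,p7} and {p4}.
Refine {p2,p6,p7} on symbol q: members go to different blocks, giving {p2,p6} and {p7}.
Refine {p2,p6} on symbol p: members go to different blocks, giving {p2} and {p6}.
No further refinement is possible. Final partition (7 blocks): {p1} | {p2} | {p5} | {p3} | {p4} | {p7} | {p6}.

7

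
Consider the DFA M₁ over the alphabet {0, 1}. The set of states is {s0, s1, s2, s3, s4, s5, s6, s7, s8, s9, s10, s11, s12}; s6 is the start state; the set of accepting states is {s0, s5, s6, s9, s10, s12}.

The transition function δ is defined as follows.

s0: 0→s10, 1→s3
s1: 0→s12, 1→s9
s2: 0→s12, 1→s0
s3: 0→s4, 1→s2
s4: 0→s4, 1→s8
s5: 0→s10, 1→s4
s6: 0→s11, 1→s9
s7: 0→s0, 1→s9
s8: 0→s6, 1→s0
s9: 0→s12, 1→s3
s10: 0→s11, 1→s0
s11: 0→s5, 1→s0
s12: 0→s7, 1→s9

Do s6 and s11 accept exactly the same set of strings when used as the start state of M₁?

States {s1} cannot be reached from the start state, so discard them.
P0 = {s0,s5,s6,s9,s10,s12} | {s2,s3,s4,s7,s8,s11}.
On input 0, block {s0,s5,s6,s9,s10,s12} splits into {s0,s5,s9} and {s6,s10,s12}.
Refine {s2,s3,s4,s7,s8,s11} on symbol 0: members go to different blocks, giving {s2,s8} and {s3,s4} and {s7,s11}.
No further refinement is possible. Final partition (5 blocks): {s0,s5,s9} | {s2,s8} | {s6,s10,s12} | {s3,s4} | {s7,s11}.
s6 and s11 end up in different blocks, so they are distinguishable. For instance, the string 'ε' is accepted from only s6.

No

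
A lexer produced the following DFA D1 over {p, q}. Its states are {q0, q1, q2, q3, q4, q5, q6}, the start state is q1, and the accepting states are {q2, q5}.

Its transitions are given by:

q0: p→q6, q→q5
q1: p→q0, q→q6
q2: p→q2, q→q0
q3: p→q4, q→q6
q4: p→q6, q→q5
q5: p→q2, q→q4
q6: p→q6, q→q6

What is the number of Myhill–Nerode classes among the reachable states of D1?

States {q3} cannot be reached from the start state, so discard them.
P0 = {q2,q5} | {q0,q1,q4,q6}.
On input q, block {q0,q1,q4,q6} splits into {q0,q4} and {q1,q6}.
On input p, block {q1,q6} splits into {q1} and {q6}.
No further refinement is possible. Final partition (4 blocks): {q2,q5} | {q0,q4} | {q1} | {q6}.

4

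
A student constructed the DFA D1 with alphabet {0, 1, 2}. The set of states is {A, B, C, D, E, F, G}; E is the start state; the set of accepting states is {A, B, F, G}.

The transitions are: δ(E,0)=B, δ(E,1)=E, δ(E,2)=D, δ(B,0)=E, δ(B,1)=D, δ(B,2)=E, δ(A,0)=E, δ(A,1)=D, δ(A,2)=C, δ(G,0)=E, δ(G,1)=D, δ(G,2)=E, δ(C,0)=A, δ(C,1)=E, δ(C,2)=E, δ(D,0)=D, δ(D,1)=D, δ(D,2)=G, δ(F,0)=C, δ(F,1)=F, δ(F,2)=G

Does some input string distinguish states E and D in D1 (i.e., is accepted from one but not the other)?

Yes

Reachable states from the start: {B,D,E,G}. Unreachable: {A,C,F} — drop them.
Initial partition by acceptance: {B,G} | {D,E}.
Split {D,E} by δ(·,0) → {D} and {E}.
No further refinement is possible. Final partition (3 blocks): {B,G} | {D} | {E}.
E and D end up in different blocks, so they are distinguishable. For instance, the string '0' is accepted from only E.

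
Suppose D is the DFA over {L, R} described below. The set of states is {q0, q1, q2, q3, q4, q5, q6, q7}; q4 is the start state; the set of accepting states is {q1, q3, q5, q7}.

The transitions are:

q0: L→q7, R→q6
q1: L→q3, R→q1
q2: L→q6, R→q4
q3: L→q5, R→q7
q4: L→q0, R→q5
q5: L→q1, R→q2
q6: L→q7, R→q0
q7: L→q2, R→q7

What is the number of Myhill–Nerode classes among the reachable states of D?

7

All states are reachable from the start state.
Start with accepting vs non-accepting: {q1,q3,q5,q7} | {q0,q2,q4,q6}.
Refine {q1,q3,q5,q7} on symbol L: members go to different blocks, giving {q1,q3,q5} and {q7}.
Split {q1,q3,q5} by δ(·,R) → {q1} and {q3} and {q5}.
Split {q0,q2,q4,q6} by δ(·,L) → {q0,q6} and {q2,q4}.
On input R, block {q2,q4} splits into {q2} and {q4}.
The partition is now stable with 7 blocks: {q1} | {q0,q6} | {q7} | {q3} | {q5} | {q2} | {q4}.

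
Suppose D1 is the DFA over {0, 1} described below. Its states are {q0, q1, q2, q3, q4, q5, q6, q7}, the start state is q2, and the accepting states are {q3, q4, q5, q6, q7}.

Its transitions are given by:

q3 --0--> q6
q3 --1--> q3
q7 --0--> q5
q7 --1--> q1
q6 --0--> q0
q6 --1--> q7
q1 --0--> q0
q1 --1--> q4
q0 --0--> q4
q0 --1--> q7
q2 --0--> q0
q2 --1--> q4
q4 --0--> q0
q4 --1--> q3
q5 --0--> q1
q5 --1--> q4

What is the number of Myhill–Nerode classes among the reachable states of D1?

7

Every state is reachable, so we keep all 8.
P0 = {q3,q4,q5,q6,q7} | {q0,q1,q2}.
On input 0, block {q3,q4,q5,q6,q7} splits into {q4,q5,q6} and {q3,q7}.
Split {q4,q5,q6} by δ(·,1) → {q4,q6} and {q5}.
On input 0, block {q0,q1,q2} splits into {q1,q2} and {q0}.
Split {q3,q7} by δ(·,0) → {q3} and {q7}.
On input 1, block {q4,q6} splits into {q4} and {q6}.
The partition is now stable with 7 blocks: {q4} | {q1,q2} | {q3} | {q5} | {q0} | {q7} | {q6}.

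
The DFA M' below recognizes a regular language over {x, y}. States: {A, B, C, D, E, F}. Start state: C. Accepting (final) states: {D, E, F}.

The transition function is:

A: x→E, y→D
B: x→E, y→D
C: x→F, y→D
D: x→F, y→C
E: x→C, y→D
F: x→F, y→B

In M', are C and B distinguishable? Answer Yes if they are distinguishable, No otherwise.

Yes

Reachable states from the start: {B,C,D,E,F}. Unreachable: {A} — drop them.
Start with accepting vs non-accepting: {D,E,F} | {B,C}.
Split {D,E,F} by δ(·,x) → {D,F} and {E}.
Split {B,C} by δ(·,x) → {B} and {C}.
On input y, block {D,F} splits into {D} and {F}.
Stable partition: {D} | {B} | {E} | {C} | {F} — 5 equivalence classes.
C and B end up in different blocks, so they are distinguishable. For instance, the string 'xx' is accepted from only C.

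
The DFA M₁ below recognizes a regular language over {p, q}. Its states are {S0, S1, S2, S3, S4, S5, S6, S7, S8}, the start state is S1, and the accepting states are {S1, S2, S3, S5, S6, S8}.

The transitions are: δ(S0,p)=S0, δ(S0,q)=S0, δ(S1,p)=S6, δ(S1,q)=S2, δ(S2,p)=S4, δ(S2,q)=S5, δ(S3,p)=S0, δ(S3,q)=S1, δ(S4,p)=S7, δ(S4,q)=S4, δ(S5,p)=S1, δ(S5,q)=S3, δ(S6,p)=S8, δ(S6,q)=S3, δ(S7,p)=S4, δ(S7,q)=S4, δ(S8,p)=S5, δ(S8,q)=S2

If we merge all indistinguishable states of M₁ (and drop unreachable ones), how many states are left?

3

Initial partition by acceptance: {S1,S2,S3,S5,S6,S8} | {S0,S4,S7}.
Refine {S1,S2,S3,S5,S6,S8} on symbol p: members go to different blocks, giving {S1,S5,S6,S8} and {S2,S3}.
The partition is now stable with 3 blocks: {S1,S5,S6,S8} | {S0,S4,S7} | {S2,S3}.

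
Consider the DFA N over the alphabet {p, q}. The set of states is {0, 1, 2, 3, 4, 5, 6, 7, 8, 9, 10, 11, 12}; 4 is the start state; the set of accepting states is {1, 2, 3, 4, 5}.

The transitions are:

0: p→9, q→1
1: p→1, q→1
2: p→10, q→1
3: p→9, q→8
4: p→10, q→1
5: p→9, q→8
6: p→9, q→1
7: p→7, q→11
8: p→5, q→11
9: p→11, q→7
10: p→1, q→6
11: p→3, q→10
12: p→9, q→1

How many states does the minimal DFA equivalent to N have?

First remove the unreachable states {0,2,12}; 10 states remain.
Initial partition by acceptance: {1,3,4,5} | {6,7,8,9,10,11}.
Refine {1,3,4,5} on symbol p: members go to different blocks, giving {3,4,5} and {1}.
On input q, block {3,4,5} splits into {3,5} and {4}.
Split {6,7,8,9,10,11} by δ(·,p) → {6,7,9} and {8,11} and {10}.
On input p, block {6,7,9} splits into {6,7} and {9}.
Split {6,7} by δ(·,p) → {6} and {7}.
On input q, block {8,11} splits into {8} and {11}.
The partition is now stable with 9 blocks: {3,5} | {6} | {1} | {4} | {8} | {10} | {9} | {7} | {11}.

9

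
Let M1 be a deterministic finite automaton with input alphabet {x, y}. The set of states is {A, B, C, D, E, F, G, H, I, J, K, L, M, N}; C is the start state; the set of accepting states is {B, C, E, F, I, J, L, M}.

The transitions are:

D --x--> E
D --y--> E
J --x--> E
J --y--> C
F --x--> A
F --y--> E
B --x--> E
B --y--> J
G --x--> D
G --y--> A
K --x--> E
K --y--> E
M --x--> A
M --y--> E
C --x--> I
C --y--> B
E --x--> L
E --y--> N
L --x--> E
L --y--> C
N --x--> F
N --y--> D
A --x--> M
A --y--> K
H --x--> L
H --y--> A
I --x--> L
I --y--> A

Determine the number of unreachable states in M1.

Starting at C and following transitions, the reachable set is {A, B, C, D, E, F, I, J, K, L, M, N}. That leaves G, H unreachable — 2 in total.

2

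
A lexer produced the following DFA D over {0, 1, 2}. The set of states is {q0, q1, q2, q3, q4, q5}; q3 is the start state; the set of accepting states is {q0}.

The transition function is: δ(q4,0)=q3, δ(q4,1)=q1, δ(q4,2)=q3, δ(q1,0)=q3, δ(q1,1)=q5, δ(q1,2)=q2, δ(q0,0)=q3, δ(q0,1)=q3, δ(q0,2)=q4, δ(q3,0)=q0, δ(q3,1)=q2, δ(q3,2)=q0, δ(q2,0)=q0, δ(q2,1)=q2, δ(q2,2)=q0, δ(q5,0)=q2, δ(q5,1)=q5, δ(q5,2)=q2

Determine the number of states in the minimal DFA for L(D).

3

All states are reachable from the start state.
Start with accepting vs non-accepting: {q0} | {q1,q2,q3,q4,q5}.
Refine {q1,q2,q3,q4,q5} on symbol 0: members go to different blocks, giving {q1,q4,q5} and {q2,q3}.
The partition is now stable with 3 blocks: {q0} | {q1,q4,q5} | {q2,q3}.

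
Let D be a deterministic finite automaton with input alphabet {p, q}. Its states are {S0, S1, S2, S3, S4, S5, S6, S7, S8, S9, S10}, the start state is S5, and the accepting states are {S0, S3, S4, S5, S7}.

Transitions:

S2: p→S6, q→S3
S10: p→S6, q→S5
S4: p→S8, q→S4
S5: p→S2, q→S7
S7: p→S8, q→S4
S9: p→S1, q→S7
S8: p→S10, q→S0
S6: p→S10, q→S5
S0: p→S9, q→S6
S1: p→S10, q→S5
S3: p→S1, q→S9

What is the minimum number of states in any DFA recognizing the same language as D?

4

Start with accepting vs non-accepting: {S0,S3,S4,S5,S7} | {S1,S2,S6,S8,S9,S10}.
Split {S0,S3,S4,S5,S7} by δ(·,q) → {S4,S5,S7} and {S0,S3}.
On input q, block {S1,S2,S6,S8,S9,S10} splits into {S1,S6,S9,S10} and {S2,S8}.
The partition is now stable with 4 blocks: {S4,S5,S7} | {S1,S6,S9,S10} | {S0,S3} | {S2,S8}.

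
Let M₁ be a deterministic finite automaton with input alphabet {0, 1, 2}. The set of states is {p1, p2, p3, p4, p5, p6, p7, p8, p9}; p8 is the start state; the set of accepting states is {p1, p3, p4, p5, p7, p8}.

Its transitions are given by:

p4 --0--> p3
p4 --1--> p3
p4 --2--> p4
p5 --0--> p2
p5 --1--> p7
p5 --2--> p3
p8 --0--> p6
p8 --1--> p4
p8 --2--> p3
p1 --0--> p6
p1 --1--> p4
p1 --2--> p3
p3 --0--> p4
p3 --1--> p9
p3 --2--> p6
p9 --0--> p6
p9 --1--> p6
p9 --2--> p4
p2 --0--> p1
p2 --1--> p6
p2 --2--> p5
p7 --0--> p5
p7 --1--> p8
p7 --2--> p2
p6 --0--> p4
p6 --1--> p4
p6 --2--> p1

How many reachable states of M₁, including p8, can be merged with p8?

States {p2,p5,p7} cannot be reached from the start state, so discard them.
P0 = {p1,p3,p4,p8} | {p6,p9}.
On input 0, block {p1,p3,p4,p8} splits into {p1,p8} and {p3,p4}.
Split {p6,p9} by δ(·,0) → {p6} and {p9}.
On input 1, block {p3,p4} splits into {p3} and {p4}.
Stable partition: {p1,p8} | {p6} | {p3} | {p9} | {p4} — 5 equivalence classes.
State p8 belongs to the block {p1,p8}, which has 2 states.

2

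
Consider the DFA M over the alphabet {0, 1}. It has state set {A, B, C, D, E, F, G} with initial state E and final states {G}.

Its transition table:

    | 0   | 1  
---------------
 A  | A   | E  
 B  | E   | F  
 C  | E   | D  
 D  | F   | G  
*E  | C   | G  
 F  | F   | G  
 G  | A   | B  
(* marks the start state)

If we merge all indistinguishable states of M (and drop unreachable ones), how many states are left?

Start with accepting vs non-accepting: {G} | {A,B,C,D,E,F}.
On input 1, block {A,B,C,D,E,F} splits into {A,B,C} and {D,E,F}.
On input 0, block {A,B,C} splits into {B,C} and {A}.
Refine {D,E,F} on symbol 0: members go to different blocks, giving {D,F} and {E}.
No further refinement is possible. Final partition (5 blocks): {G} | {B,C} | {D,F} | {A} | {E}.

5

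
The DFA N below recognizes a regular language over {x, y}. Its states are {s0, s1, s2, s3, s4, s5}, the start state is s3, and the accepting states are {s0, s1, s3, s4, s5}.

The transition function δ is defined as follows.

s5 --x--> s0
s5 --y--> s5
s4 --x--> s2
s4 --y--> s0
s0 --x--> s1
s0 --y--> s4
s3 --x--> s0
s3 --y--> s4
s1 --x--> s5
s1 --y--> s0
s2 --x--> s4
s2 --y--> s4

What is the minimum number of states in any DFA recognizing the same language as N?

6

Initial partition by acceptance: {s0,s1,s3,s4,s5} | {s2}.
Refine {s0,s1,s3,s4,s5} on symbol x: members go to different blocks, giving {s0,s1,s3,s5} and {s4}.
Split {s0,s1,s3,s5} by δ(·,y) → {s0,s3} and {s1,s5}.
On input x, block {s0,s3} splits into {s0} and {s3}.
On input x, block {s1,s5} splits into {s1} and {s5}.
The partition is now stable with 6 blocks: {s0} | {s2} | {s4} | {s1} | {s3} | {s5}.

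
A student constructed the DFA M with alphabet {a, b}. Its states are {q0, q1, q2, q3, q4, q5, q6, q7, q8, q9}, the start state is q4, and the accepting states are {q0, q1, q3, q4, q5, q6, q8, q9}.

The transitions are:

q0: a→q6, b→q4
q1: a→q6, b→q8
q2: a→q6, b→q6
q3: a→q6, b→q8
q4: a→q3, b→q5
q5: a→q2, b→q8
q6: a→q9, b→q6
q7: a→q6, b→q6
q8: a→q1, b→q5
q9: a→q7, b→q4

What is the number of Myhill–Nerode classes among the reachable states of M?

5

First remove the unreachable states {q0}; 9 states remain.
Start with accepting vs non-accepting: {q1,q3,q4,q5,q6,q8,q9} | {q2,q7}.
On input a, block {q1,q3,q4,q5,q6,q8,q9} splits into {q1,q3,q4,q6,q8} and {q5,q9}.
Split {q1,q3,q4,q6,q8} by δ(·,a) → {q1,q3,q4,q8} and {q6}.
On input a, block {q1,q3,q4,q8} splits into {q1,q3} and {q4,q8}.
No further refinement is possible. Final partition (5 blocks): {q1,q3} | {q2,q7} | {q5,q9} | {q6} | {q4,q8}.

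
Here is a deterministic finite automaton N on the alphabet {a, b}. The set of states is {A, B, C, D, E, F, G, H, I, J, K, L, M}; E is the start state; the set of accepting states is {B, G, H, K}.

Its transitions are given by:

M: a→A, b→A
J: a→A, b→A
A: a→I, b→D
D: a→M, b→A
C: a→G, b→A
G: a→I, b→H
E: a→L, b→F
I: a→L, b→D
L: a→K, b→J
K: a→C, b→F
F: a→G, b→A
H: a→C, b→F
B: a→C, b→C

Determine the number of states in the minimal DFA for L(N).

First remove the unreachable states {B}; 12 states remain.
Initial partition by acceptance: {G,H,K} | {A,C,D,E,F,I,J,L,M}.
Split {G,H,K} by δ(·,b) → {H,K} and {G}.
On input a, block {A,C,D,E,F,I,J,L,M} splits into {A,D,E,I,J,M} and {C,F} and {L}.
Refine {A,D,E,I,J,M} on symbol a: members go to different blocks, giving {A,D,J,M} and {E,I}.
Split {A,D,J,M} by δ(·,a) → {D,J,M} and {A}.
Split {D,J,M} by δ(·,a) → {J,M} and {D}.
Split {E,I} by δ(·,b) → {E} and {I}.
Stable partition: {H,K} | {J,M} | {G} | {C,F} | {L} | {E} | {A} | {D} | {I} — 9 equivalence classes.

9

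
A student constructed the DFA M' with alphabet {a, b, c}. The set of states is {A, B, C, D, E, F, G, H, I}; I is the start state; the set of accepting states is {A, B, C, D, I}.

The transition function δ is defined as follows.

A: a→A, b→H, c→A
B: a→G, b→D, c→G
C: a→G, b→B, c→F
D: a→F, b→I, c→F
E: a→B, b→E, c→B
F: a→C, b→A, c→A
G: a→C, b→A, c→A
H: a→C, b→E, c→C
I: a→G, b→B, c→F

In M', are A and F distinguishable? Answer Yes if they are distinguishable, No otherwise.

All states are reachable from the start state.
Initial partition by acceptance: {A,B,C,D,I} | {E,F,G,H}.
On input a, block {A,B,C,D,I} splits into {B,C,D,I} and {A}.
On input b, block {E,F,G,H} splits into {E,H} and {F,G}.
Stable partition: {B,C,D,I} | {E,H} | {A} | {F,G} — 4 equivalence classes.
A and F end up in different blocks, so they are distinguishable. For instance, the string 'ε' is accepted from only A.

Yes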